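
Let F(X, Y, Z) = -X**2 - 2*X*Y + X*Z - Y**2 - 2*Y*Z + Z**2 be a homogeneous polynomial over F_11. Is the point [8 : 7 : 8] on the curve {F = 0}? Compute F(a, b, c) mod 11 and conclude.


F(8,7,8) ≡ 0 (mod 11); P is on the curve.

Evaluate F(8, 7, 8) term-by-term (mod 11).
  -X**2 ↦ -1·64·1·1 = -64
  -2*X*Y ↦ -2·8·7·1 = -112
  X*Z ↦ 1·8·1·8 = 64
  -Y**2 ↦ -1·1·49·1 = -49
  -2*Y*Z ↦ -2·1·7·8 = -112
  Z**2 ↦ 1·1·1·64 = 64
Sum: F(8, 7, 8) = (-64) + (-112) + (64) + (-49) + (-112) + (64) = -209.
Reducing mod 11: -209 ≡ 0 (mod 11).
Since F(a, b, c) ≡ 0 (mod 11), P lies on the curve.


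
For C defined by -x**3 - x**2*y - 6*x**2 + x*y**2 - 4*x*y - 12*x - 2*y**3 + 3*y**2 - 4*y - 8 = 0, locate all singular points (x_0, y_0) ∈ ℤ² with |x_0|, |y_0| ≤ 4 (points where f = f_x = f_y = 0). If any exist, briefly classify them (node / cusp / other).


Singular points: {(-2, 0)}; classification: cusp.

Compute partial derivatives:
  f_x = -3*x**2 - 2*x*y - 12*x + y**2 - 4*y - 12.
  f_y = -x**2 + 2*x*y - 4*x - 6*y**2 + 6*y - 4.
Scan x_0 ∈ {−4, ..., 4}. For each x_0, f_y(x_0, y) is a polynomial in y; find its integer roots y ∈ {−4, ..., 4}, then test f_x and f at those candidates.
  x = -4: f_y(-4, y) = -6*y**2 - 2*y - 4; no integer root y with |y| ≤ 4.
  x = -3: f_y(-3, y) = -6*y**2 - 1; no integer root y with |y| ≤ 4.
  x = -2: f_y(-2, y) = -6*y**2 + 2*y; vanishes at y ∈ {0}. (-2, 0): f_x = 0, f = 0 — SINGULAR.
  x = -1: f_y(-1, y) = -6*y**2 + 4*y - 1; no integer root y with |y| ≤ 4.
  x = 0: f_y(0, y) = -6*y**2 + 6*y - 4; no integer root y with |y| ≤ 4.
  x = 1: f_y(1, y) = -6*y**2 + 8*y - 9; no integer root y with |y| ≤ 4.
  x = 2: f_y(2, y) = -6*y**2 + 10*y - 16; no integer root y with |y| ≤ 4.
  x = 3: f_y(3, y) = -6*y**2 + 12*y - 25; no integer root y with |y| ≤ 4.
  x = 4: f_y(4, y) = -6*y**2 + 14*y - 36; no integer root y with |y| ≤ 4.
Only singular point on the grid: (-2, 0).
Classify: substitute x = -2 + u, y = 0 + v and expand: f = -u**3 - u**2*v + u*v**2 - 2*v**3 + v**2.
No constant or linear terms (consistent with a singular point). Quadratic part: v**2. Cubic part: -u**3 - u**2*v + u*v**2 - 2*v**3.
The quadratic part v**2 is a perfect square, so there is a single (double) tangent line v = 0, i.e. y = 0. Restricting the cubic part to that line (v = 0) leaves -u**3 ≠ 0, so f is not divisible by v and the branch is v² ≈ u**3 to lowest order — this is a cusp.
Classification: cusp.


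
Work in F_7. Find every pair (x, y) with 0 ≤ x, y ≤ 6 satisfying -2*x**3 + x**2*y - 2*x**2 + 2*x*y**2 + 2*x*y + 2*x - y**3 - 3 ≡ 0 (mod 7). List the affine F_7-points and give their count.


Affine F_7-points: {(3, 1), (3, 6), (5, 5), (6, 4)}; count = 4.

For each of the 49 pairs (x, y) ∈ F_7², evaluate f(x, y) mod 7. Record the zeros.
  x = 0: [0↦4, 1↦3, 2↦3, 3↦5, 4↦3, 5↦5, 6↦5]  zeros at y ∈ ∅
  x = 1: [0↦2, 1↦6, 2↦1, 3↦2, 4↦3, 5↦5, 6↦2]  zeros at y ∈ ∅
  x = 2: [0↦5, 1↦2, 2↦1, 3↦3, 4↦2, 5↦6, 6↦2]  zeros at y ∈ ∅
  x = 3: [0↦1, 1↦0, 2↦5, 3↦3, 4↦2, 5↦3, 6↦0]  zeros at y ∈ {1, 6}
  x = 4: [0↦6, 1↦2, 2↦1, 3↦4, 4↦5, 5↦5, 6↦5]  zeros at y ∈ ∅
  x = 5: [0↦1, 1↦3, 2↦5, 3↦1, 4↦6, 5↦0, 6↦5]  zeros at y ∈ {5}
  x = 6: [0↦2, 1↦5, 2↦5, 3↦3, 4↦0, 5↦4, 6↦2]  zeros at y ∈ {4}
Collecting zeros: affine points = {(3, 1), (3, 6), (5, 5), (6, 4)}.
Total count |C(F_7)_aff| = 4.


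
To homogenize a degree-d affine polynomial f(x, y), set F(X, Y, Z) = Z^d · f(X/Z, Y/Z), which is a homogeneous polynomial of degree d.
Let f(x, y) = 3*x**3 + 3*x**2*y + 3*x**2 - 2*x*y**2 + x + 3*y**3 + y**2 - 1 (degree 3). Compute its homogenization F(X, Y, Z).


F(X, Y, Z) = 3*X**3 + 3*X**2*Y + 3*X**2*Z - 2*X*Y**2 + X*Z**2 + 3*Y**3 + Y**2*Z - Z**3

deg(f) = 3.
Substitute x = X/Z, y = Y/Z into f, then multiply by Z^3.
  monomial 3·x^3·y^0 ↦ 3·X^3·Y^0·Z^0.
  monomial 3·x^2·y^1 ↦ 3·X^2·Y^1·Z^0.
  monomial 3·x^2·y^0 ↦ 3·X^2·Y^0·Z^1.
  monomial -2·x^1·y^2 ↦ -2·X^1·Y^2·Z^0.
  monomial 1·x^1·y^0 ↦ 1·X^1·Y^0·Z^2.
  monomial 3·x^0·y^3 ↦ 3·X^0·Y^3·Z^0.
  monomial 1·x^0·y^2 ↦ 1·X^0·Y^2·Z^1.
  monomial -1·x^0·y^0 ↦ -1·X^0·Y^0·Z^3.
Collecting: F(X, Y, Z) = 3*X**3 + 3*X**2*Y + 3*X**2*Z - 2*X*Y**2 + X*Z**2 + 3*Y**3 + Y**2*Z - Z**3.


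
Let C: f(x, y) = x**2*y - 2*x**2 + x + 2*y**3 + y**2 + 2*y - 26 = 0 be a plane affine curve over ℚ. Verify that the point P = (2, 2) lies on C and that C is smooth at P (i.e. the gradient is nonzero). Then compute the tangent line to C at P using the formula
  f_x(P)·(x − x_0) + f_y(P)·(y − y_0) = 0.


Tangent line at P: x + 34*y - 70 = 0.

Step 1: f(2, 2) = 0, so P lies on C.
Step 2: partial derivatives
  f_x(x, y) = 2*x*y - 4*x + 1, f_y(x, y) = x**2 + 6*y**2 + 2*y + 2.
  f_x(P) = 1, f_y(P) = 34 (gradient nonzero, so P is smooth).
Step 3: tangent line at P: 1·(x − 2) + 34·(y − 2) = 0.
Expanding: x + 34*y - 70 = 0.


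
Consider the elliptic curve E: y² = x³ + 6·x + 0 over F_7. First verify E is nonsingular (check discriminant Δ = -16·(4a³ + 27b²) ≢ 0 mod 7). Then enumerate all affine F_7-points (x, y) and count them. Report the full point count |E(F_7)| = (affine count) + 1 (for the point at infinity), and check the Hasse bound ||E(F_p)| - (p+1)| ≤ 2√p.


Affine points = {(0, 0), (1, 0), (4, 2), (4, 5), (5, 1), (5, 6), (6, 0)}; affine count = 7; |E(F_7)| = 8.

Discriminant check: Δ ∝ 4a³ + 27b² = 4·6³ + 27·0² = 4·216 + 27·0 ≡ 3 (mod 7). Nonzero ⇒ E is nonsingular.
For each x ∈ F_7, compute rhs = x³ + 6·x + 0 mod 7, then count y ∈ F_7 with y² ≡ rhs.
  x = 0: rhs = 0, matching y values: 0 (1 points).
  x = 1: rhs = 0, matching y values: 0 (1 points).
  x = 2: rhs = 6, matching y values: none (0 points).
  x = 3: rhs = 3, matching y values: none (0 points).
  x = 4: rhs = 4, matching y values: 2, 5 (2 points).
  x = 5: rhs = 1, matching y values: 1, 6 (2 points).
  x = 6: rhs = 0, matching y values: 0 (1 points).
Total affine count: 7.
Full point count |E(F_7)| = 7 + 1 = 8.
Hasse bound: |8 − (7+1)| = |0| = 0 ≤ 2√7 ≈ 5.2915 ✓.


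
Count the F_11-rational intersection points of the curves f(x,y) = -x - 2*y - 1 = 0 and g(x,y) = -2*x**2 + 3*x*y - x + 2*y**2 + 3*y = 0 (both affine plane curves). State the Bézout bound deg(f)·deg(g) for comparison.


Common zeros: ∅; count = 0; Bézout bound = 2.

deg(f) = 1, deg(g) = 2, so Bézout bound = 2.
Scan x ∈ F_11. For each x, list the y ∈ F_11 with f(x, y) ≡ 0 and those with g(x, y) ≡ 0 (mod 11); the common zeros in that column are the intersection.
  x = 0: f ≡ 0 at y ∈ {5}; g ≡ 0 at y ∈ {0, 4}; common: ∅.
  x = 1: f ≡ 0 at y ∈ {10}; g ≡ 0 at y ∈ {3, 5}; common: ∅.
  x = 2: f ≡ 0 at y ∈ {4}; g ≡ 0 at y ∈ ∅; common: ∅.
  x = 3: f ≡ 0 at y ∈ {9}; g ≡ 0 at y ∈ {2, 3}; common: ∅.
  x = 4: f ≡ 0 at y ∈ {3}; g ≡ 0 at y ∈ ∅; common: ∅.
  x = 5: f ≡ 0 at y ∈ {8}; g ≡ 0 at y ∈ {0, 2}; common: ∅.
  x = 6: f ≡ 0 at y ∈ {2}; g ≡ 0 at y ∈ {1, 5}; common: ∅.
  x = 7: f ≡ 0 at y ∈ {7}; g ≡ 0 at y ∈ ∅; common: ∅.
  x = 8: f ≡ 0 at y ∈ {1}; g ≡ 0 at y ∈ ∅; common: ∅.
  x = 9: f ≡ 0 at y ∈ {6}; g ≡ 0 at y ∈ ∅; common: ∅.
  x = 10: f ≡ 0 at y ∈ {0}; g ≡ 0 at y ∈ ∅; common: ∅.
Collecting: common zeros = ∅, so the count is 0.
Comparison with the Bézout bound: 0 ≤ 2 = deg(f)·deg(g), as expected for curves with no common component (the affine F_11-count falls short of the bound because intersections may lie at infinity, over extension fields, or carry multiplicity).


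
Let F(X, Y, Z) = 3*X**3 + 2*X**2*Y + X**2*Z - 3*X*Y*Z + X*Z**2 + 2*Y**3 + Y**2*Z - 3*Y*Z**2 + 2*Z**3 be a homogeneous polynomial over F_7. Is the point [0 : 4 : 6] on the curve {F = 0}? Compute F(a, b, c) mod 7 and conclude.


F(0,4,6) ≡ 0 (mod 7); P is on the curve.

Evaluate F(0, 4, 6) term-by-term (mod 7).
  3*X**3 ↦ 3·0·1·1 = 0
  2*X**2*Y ↦ 2·0·4·1 = 0
  X**2*Z ↦ 1·0·1·6 = 0
  -3*X*Y*Z ↦ -3·0·4·6 = 0
  X*Z**2 ↦ 1·0·1·36 = 0
  2*Y**3 ↦ 2·1·64·1 = 128
  Y**2*Z ↦ 1·1·16·6 = 96
  -3*Y*Z**2 ↦ -3·1·4·36 = -432
  2*Z**3 ↦ 2·1·1·216 = 432
Sum: F(0, 4, 6) = (0) + (0) + (0) + (0) + (0) + (128) + (96) + (-432) + (432) = 224.
Reducing mod 7: 224 ≡ 0 (mod 7).
Since F(a, b, c) ≡ 0 (mod 7), P lies on the curve.


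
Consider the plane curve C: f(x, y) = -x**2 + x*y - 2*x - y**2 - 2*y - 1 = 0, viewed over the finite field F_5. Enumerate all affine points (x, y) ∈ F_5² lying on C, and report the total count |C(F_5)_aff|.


Affine F_5-points: {(0, 4), (1, 2), (2, 1), (2, 4), (4, 0), (4, 2)}; count = 6.

For each of the 25 pairs (x, y) ∈ F_5², evaluate f(x, y) mod 5. Record the zeros.
  x = 0: [0↦4, 1↦1, 2↦1, 3↦4, 4↦0]  zeros at y ∈ {4}
  x = 1: [0↦1, 1↦4, 2↦0, 3↦4, 4↦1]  zeros at y ∈ {2}
  x = 2: [0↦1, 1↦0, 2↦2, 3↦2, 4↦0]  zeros at y ∈ {1, 4}
  x = 3: [0↦4, 1↦4, 2↦2, 3↦3, 4↦2]  zeros at y ∈ ∅
  x = 4: [0↦0, 1↦1, 2↦0, 3↦2, 4↦2]  zeros at y ∈ {0, 2}
Collecting zeros: affine points = {(0, 4), (1, 2), (2, 1), (2, 4), (4, 0), (4, 2)}.
Total count |C(F_5)_aff| = 6.


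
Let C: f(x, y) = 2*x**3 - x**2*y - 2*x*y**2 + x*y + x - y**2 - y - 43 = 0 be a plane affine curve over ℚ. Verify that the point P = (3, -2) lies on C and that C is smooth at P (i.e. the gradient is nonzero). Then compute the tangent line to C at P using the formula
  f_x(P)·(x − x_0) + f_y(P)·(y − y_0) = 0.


Tangent line at P: 57*x + 21*y - 129 = 0.

Step 1: f(3, -2) = 0, so P lies on C.
Step 2: partial derivatives
  f_x(x, y) = 6*x**2 - 2*x*y - 2*y**2 + y + 1, f_y(x, y) = -x**2 - 4*x*y + x - 2*y - 1.
  f_x(P) = 57, f_y(P) = 21 (gradient nonzero, so P is smooth).
Step 3: tangent line at P: 57·(x − 3) + 21·(y − -2) = 0.
Expanding: 57*x + 21*y - 129 = 0.


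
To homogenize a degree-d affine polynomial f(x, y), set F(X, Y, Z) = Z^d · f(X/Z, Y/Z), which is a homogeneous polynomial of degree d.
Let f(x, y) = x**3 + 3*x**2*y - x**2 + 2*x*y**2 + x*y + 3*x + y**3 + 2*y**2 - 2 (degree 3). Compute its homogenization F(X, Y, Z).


F(X, Y, Z) = X**3 + 3*X**2*Y - X**2*Z + 2*X*Y**2 + X*Y*Z + 3*X*Z**2 + Y**3 + 2*Y**2*Z - 2*Z**3

deg(f) = 3.
Substitute x = X/Z, y = Y/Z into f, then multiply by Z^3.
  monomial 1·x^3·y^0 ↦ 1·X^3·Y^0·Z^0.
  monomial 3·x^2·y^1 ↦ 3·X^2·Y^1·Z^0.
  monomial -1·x^2·y^0 ↦ -1·X^2·Y^0·Z^1.
  monomial 2·x^1·y^2 ↦ 2·X^1·Y^2·Z^0.
  monomial 1·x^1·y^1 ↦ 1·X^1·Y^1·Z^1.
  monomial 3·x^1·y^0 ↦ 3·X^1·Y^0·Z^2.
  monomial 1·x^0·y^3 ↦ 1·X^0·Y^3·Z^0.
  monomial 2·x^0·y^2 ↦ 2·X^0·Y^2·Z^1.
  monomial -2·x^0·y^0 ↦ -2·X^0·Y^0·Z^3.
Collecting: F(X, Y, Z) = X**3 + 3*X**2*Y - X**2*Z + 2*X*Y**2 + X*Y*Z + 3*X*Z**2 + Y**3 + 2*Y**2*Z - 2*Z**3.


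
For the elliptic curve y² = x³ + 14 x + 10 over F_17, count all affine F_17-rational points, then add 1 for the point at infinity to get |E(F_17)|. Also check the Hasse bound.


Affine points = {(1, 5), (1, 12), (5, 1), (5, 16), (6, 2), (6, 15), (7, 3), (7, 14), (9, 7), (9, 10), (11, 4), (11, 13), (12, 6), (12, 11), (13, 3), (13, 14), (14, 3), (14, 14), (15, 5), (15, 12)}; affine count = 20; |E(F_17)| = 21.

Discriminant check: Δ ∝ 4a³ + 27b² = 4·14³ + 27·10² = 4·2744 + 27·100 ≡ 8 (mod 17). Nonzero ⇒ E is nonsingular.
For each x ∈ F_17, compute rhs = x³ + 14·x + 10 mod 17, then count y ∈ F_17 with y² ≡ rhs.
  x = 0: rhs = 10, matching y values: none (0 points).
  x = 1: rhs = 8, matching y values: 5, 12 (2 points).
  x = 2: rhs = 12, matching y values: none (0 points).
  x = 3: rhs = 11, matching y values: none (0 points).
  x = 4: rhs = 11, matching y values: none (0 points).
  x = 5: rhs = 1, matching y values: 1, 16 (2 points).
  x = 6: rhs = 4, matching y values: 2, 15 (2 points).
  x = 7: rhs = 9, matching y values: 3, 14 (2 points).
  x = 8: rhs = 5, matching y values: none (0 points).
  x = 9: rhs = 15, matching y values: 7, 10 (2 points).
  x = 10: rhs = 11, matching y values: none (0 points).
  x = 11: rhs = 16, matching y values: 4, 13 (2 points).
  x = 12: rhs = 2, matching y values: 6, 11 (2 points).
  x = 13: rhs = 9, matching y values: 3, 14 (2 points).
  x = 14: rhs = 9, matching y values: 3, 14 (2 points).
  x = 15: rhs = 8, matching y values: 5, 12 (2 points).
  x = 16: rhs = 12, matching y values: none (0 points).
Total affine count: 20.
Full point count |E(F_17)| = 20 + 1 = 21.
Hasse bound: |21 − (17+1)| = |3| = 3 ≤ 2√17 ≈ 8.2462 ✓.


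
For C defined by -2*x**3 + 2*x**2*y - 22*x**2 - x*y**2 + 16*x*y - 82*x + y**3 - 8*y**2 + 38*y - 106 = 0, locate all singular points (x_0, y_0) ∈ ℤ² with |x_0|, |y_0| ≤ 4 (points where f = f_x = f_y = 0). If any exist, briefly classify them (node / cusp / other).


Singular points: {(-3, 2)}; classification: cusp.

Compute partial derivatives:
  f_x = -6*x**2 + 4*x*y - 44*x - y**2 + 16*y - 82.
  f_y = 2*x**2 - 2*x*y + 16*x + 3*y**2 - 16*y + 38.
Scan x_0 ∈ {−4, ..., 4}. For each x_0, f_y(x_0, y) is a polynomial in y; find its integer roots y ∈ {−4, ..., 4}, then test f_x and f at those candidates.
  x = -4: f_y(-4, y) = 3*y**2 - 8*y + 6; no integer root y with |y| ≤ 4.
  x = -3: f_y(-3, y) = 3*y**2 - 10*y + 8; vanishes at y ∈ {2}. (-3, 2): f_x = 0, f = 0 — SINGULAR.
  x = -2: f_y(-2, y) = 3*y**2 - 12*y + 14; no integer root y with |y| ≤ 4.
  x = -1: f_y(-1, y) = 3*y**2 - 14*y + 24; no integer root y with |y| ≤ 4.
  x = 0: f_y(0, y) = 3*y**2 - 16*y + 38; no integer root y with |y| ≤ 4.
  x = 1: f_y(1, y) = 3*y**2 - 18*y + 56; no integer root y with |y| ≤ 4.
  x = 2: f_y(2, y) = 3*y**2 - 20*y + 78; no integer root y with |y| ≤ 4.
  x = 3: f_y(3, y) = 3*y**2 - 22*y + 104; no integer root y with |y| ≤ 4.
  x = 4: f_y(4, y) = 3*y**2 - 24*y + 134; no integer root y with |y| ≤ 4.
Only singular point on the grid: (-3, 2).
Classify: substitute x = -3 + u, y = 2 + v and expand: f = -2*u**3 + 2*u**2*v - u*v**2 + v**3 + v**2.
No constant or linear terms (consistent with a singular point). Quadratic part: v**2. Cubic part: -2*u**3 + 2*u**2*v - u*v**2 + v**3.
The quadratic part v**2 is a perfect square, so there is a single (double) tangent line v = 0, i.e. y = 2. Restricting the cubic part to that line (v = 0) leaves -2*u**3 ≠ 0, so f is not divisible by v and the branch is v² ≈ 2*u**3 to lowest order — this is a cusp.
Classification: cusp.


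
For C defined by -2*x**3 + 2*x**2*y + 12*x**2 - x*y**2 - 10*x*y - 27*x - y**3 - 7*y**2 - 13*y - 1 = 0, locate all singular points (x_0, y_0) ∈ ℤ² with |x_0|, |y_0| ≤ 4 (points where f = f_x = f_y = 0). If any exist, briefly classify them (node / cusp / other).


Singular points: {(1, -3)}; classification: cusp.

Compute partial derivatives:
  f_x = -6*x**2 + 4*x*y + 24*x - y**2 - 10*y - 27.
  f_y = 2*x**2 - 2*x*y - 10*x - 3*y**2 - 14*y - 13.
Scan x_0 ∈ {−4, ..., 4}. For each x_0, f_y(x_0, y) is a polynomial in y; find its integer roots y ∈ {−4, ..., 4}, then test f_x and f at those candidates.
  x = -4: f_y(-4, y) = -3*y**2 - 6*y + 59; no integer root y with |y| ≤ 4.
  x = -3: f_y(-3, y) = -3*y**2 - 8*y + 35; no integer root y with |y| ≤ 4.
  x = -2: f_y(-2, y) = -3*y**2 - 10*y + 15; no integer root y with |y| ≤ 4.
  x = -1: f_y(-1, y) = -3*y**2 - 12*y - 1; no integer root y with |y| ≤ 4.
  x = 0: f_y(0, y) = -3*y**2 - 14*y - 13; no integer root y with |y| ≤ 4.
  x = 1: f_y(1, y) = -3*y**2 - 16*y - 21; vanishes at y ∈ {-3}. (1, -3): f_x = 0, f = 0 — SINGULAR.
  x = 2: f_y(2, y) = -3*y**2 - 18*y - 25; no integer root y with |y| ≤ 4.
  x = 3: f_y(3, y) = -3*y**2 - 20*y - 25; no integer root y with |y| ≤ 4.
  x = 4: f_y(4, y) = -3*y**2 - 22*y - 21; no integer root y with |y| ≤ 4.
Only singular point on the grid: (1, -3).
Classify: substitute x = 1 + u, y = -3 + v and expand: f = -2*u**3 + 2*u**2*v - u*v**2 - v**3 + v**2.
No constant or linear terms (consistent with a singular point). Quadratic part: v**2. Cubic part: -2*u**3 + 2*u**2*v - u*v**2 - v**3.
The quadratic part v**2 is a perfect square, so there is a single (double) tangent line v = 0, i.e. y = -3. Restricting the cubic part to that line (v = 0) leaves -2*u**3 ≠ 0, so f is not divisible by v and the branch is v² ≈ 2*u**3 to lowest order — this is a cusp.
Classification: cusp.


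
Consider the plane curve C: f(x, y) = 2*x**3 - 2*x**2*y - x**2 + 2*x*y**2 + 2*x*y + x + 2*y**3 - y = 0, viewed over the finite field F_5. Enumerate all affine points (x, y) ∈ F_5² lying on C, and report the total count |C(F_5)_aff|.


Affine F_5-points: {(0, 0), (1, 1), (2, 1), (3, 4)}; count = 4.

For each of the 25 pairs (x, y) ∈ F_5², evaluate f(x, y) mod 5. Record the zeros.
  x = 0: [0↦0, 1↦1, 2↦4, 3↦1, 4↦4]  zeros at y ∈ {0}
  x = 1: [0↦2, 1↦0, 2↦4, 3↦1, 4↦3]  zeros at y ∈ {1}
  x = 2: [0↦4, 1↦0, 2↦1, 3↦4, 4↦1]  zeros at y ∈ {1}
  x = 3: [0↦3, 1↦3, 2↦2, 3↦2, 4↦0]  zeros at y ∈ {4}
  x = 4: [0↦1, 1↦1, 2↦4, 3↦2, 4↦2]  zeros at y ∈ ∅
Collecting zeros: affine points = {(0, 0), (1, 1), (2, 1), (3, 4)}.
Total count |C(F_5)_aff| = 4.


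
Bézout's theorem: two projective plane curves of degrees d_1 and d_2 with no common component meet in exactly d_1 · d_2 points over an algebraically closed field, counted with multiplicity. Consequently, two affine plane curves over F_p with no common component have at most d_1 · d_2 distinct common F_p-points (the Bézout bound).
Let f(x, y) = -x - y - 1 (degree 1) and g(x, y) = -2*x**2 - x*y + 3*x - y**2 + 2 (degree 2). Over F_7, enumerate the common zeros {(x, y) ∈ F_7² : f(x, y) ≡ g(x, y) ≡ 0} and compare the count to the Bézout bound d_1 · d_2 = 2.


Common zeros: ∅; count = 0; Bézout bound = 2.

deg(f) = 1, deg(g) = 2, so Bézout bound = 2.
Scan x ∈ F_7. For each x, list the y ∈ F_7 with f(x, y) ≡ 0 and those with g(x, y) ≡ 0 (mod 7); the common zeros in that column are the intersection.
  x = 0: f ≡ 0 at y ∈ {6}; g ≡ 0 at y ∈ {3, 4}; common: ∅.
  x = 1: f ≡ 0 at y ∈ {5}; g ≡ 0 at y ∈ ∅; common: ∅.
  x = 2: f ≡ 0 at y ∈ {4}; g ≡ 0 at y ∈ {0, 5}; common: ∅.
  x = 3: f ≡ 0 at y ∈ {3}; g ≡ 0 at y ∈ {0, 4}; common: ∅.
  x = 4: f ≡ 0 at y ∈ {2}; g ≡ 0 at y ∈ {5}; common: ∅.
  x = 5: f ≡ 0 at y ∈ {1}; g ≡ 0 at y ∈ ∅; common: ∅.
  x = 6: f ≡ 0 at y ∈ {0}; g ≡ 0 at y ∈ ∅; common: ∅.
Collecting: common zeros = ∅, so the count is 0.
Comparison with the Bézout bound: 0 ≤ 2 = deg(f)·deg(g), as expected for curves with no common component (the affine F_7-count falls short of the bound because intersections may lie at infinity, over extension fields, or carry multiplicity).


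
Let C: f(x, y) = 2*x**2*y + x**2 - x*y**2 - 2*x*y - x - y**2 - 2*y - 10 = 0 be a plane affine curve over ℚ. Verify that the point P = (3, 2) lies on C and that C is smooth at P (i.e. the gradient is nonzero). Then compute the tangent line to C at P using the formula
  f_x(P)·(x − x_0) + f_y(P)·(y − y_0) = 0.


Tangent line at P: 21*x - 6*y - 51 = 0.

Step 1: f(3, 2) = 0, so P lies on C.
Step 2: partial derivatives
  f_x(x, y) = 4*x*y + 2*x - y**2 - 2*y - 1, f_y(x, y) = 2*x**2 - 2*x*y - 2*x - 2*y - 2.
  f_x(P) = 21, f_y(P) = -6 (gradient nonzero, so P is smooth).
Step 3: tangent line at P: 21·(x − 3) + -6·(y − 2) = 0.
Expanding: 21*x - 6*y - 51 = 0.


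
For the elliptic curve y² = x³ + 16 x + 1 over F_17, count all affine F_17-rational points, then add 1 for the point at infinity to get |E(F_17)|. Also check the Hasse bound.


Affine points = {(0, 1), (0, 16), (1, 1), (1, 16), (3, 5), (3, 12), (5, 6), (5, 11), (12, 0), (13, 3), (13, 14), (16, 1), (16, 16)}; affine count = 13; |E(F_17)| = 14.

Discriminant check: Δ ∝ 4a³ + 27b² = 4·16³ + 27·1² = 4·4096 + 27·1 ≡ 6 (mod 17). Nonzero ⇒ E is nonsingular.
For each x ∈ F_17, compute rhs = x³ + 16·x + 1 mod 17, then count y ∈ F_17 with y² ≡ rhs.
  x = 0: rhs = 1, matching y values: 1, 16 (2 points).
  x = 1: rhs = 1, matching y values: 1, 16 (2 points).
  x = 2: rhs = 7, matching y values: none (0 points).
  x = 3: rhs = 8, matching y values: 5, 12 (2 points).
  x = 4: rhs = 10, matching y values: none (0 points).
  x = 5: rhs = 2, matching y values: 6, 11 (2 points).
  x = 6: rhs = 7, matching y values: none (0 points).
  x = 7: rhs = 14, matching y values: none (0 points).
  x = 8: rhs = 12, matching y values: none (0 points).
  x = 9: rhs = 7, matching y values: none (0 points).
  x = 10: rhs = 5, matching y values: none (0 points).
  x = 11: rhs = 12, matching y values: none (0 points).
  x = 12: rhs = 0, matching y values: 0 (1 points).
  x = 13: rhs = 9, matching y values: 3, 14 (2 points).
  x = 14: rhs = 11, matching y values: none (0 points).
  x = 15: rhs = 12, matching y values: none (0 points).
  x = 16: rhs = 1, matching y values: 1, 16 (2 points).
Total affine count: 13.
Full point count |E(F_17)| = 13 + 1 = 14.
Hasse bound: |14 − (17+1)| = |-4| = 4 ≤ 2√17 ≈ 8.2462 ✓.


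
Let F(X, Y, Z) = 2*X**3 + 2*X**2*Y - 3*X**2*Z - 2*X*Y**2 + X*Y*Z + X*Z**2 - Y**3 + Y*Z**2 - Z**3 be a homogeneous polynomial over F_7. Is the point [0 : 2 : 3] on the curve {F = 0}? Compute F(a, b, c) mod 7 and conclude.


F(0,2,3) ≡ 4 (mod 7); P is NOT on the curve.

Evaluate F(0, 2, 3) term-by-term (mod 7).
  2*X**3 ↦ 2·0·1·1 = 0
  2*X**2*Y ↦ 2·0·2·1 = 0
  -3*X**2*Z ↦ -3·0·1·3 = 0
  -2*X*Y**2 ↦ -2·0·4·1 = 0
  X*Y*Z ↦ 1·0·2·3 = 0
  X*Z**2 ↦ 1·0·1·9 = 0
  -Y**3 ↦ -1·1·8·1 = -8
  Y*Z**2 ↦ 1·1·2·9 = 18
  -Z**3 ↦ -1·1·1·27 = -27
Sum: F(0, 2, 3) = (0) + (0) + (0) + (0) + (0) + (0) + (-8) + (18) + (-27) = -17.
Reducing mod 7: -17 ≡ 4 (mod 7).
Since F(a, b, c) ≡ 4 ≠ 0 (mod 7), P does NOT lie on the curve.


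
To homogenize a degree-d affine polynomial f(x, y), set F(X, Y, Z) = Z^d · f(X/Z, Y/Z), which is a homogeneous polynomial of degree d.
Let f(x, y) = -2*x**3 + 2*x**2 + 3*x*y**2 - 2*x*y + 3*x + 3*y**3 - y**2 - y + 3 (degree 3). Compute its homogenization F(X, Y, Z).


F(X, Y, Z) = -2*X**3 + 2*X**2*Z + 3*X*Y**2 - 2*X*Y*Z + 3*X*Z**2 + 3*Y**3 - Y**2*Z - Y*Z**2 + 3*Z**3

deg(f) = 3.
Substitute x = X/Z, y = Y/Z into f, then multiply by Z^3.
  monomial -2·x^3·y^0 ↦ -2·X^3·Y^0·Z^0.
  monomial 2·x^2·y^0 ↦ 2·X^2·Y^0·Z^1.
  monomial 3·x^1·y^2 ↦ 3·X^1·Y^2·Z^0.
  monomial -2·x^1·y^1 ↦ -2·X^1·Y^1·Z^1.
  monomial 3·x^1·y^0 ↦ 3·X^1·Y^0·Z^2.
  monomial 3·x^0·y^3 ↦ 3·X^0·Y^3·Z^0.
  monomial -1·x^0·y^2 ↦ -1·X^0·Y^2·Z^1.
  monomial -1·x^0·y^1 ↦ -1·X^0·Y^1·Z^2.
  monomial 3·x^0·y^0 ↦ 3·X^0·Y^0·Z^3.
Collecting: F(X, Y, Z) = -2*X**3 + 2*X**2*Z + 3*X*Y**2 - 2*X*Y*Z + 3*X*Z**2 + 3*Y**3 - Y**2*Z - Y*Z**2 + 3*Z**3.


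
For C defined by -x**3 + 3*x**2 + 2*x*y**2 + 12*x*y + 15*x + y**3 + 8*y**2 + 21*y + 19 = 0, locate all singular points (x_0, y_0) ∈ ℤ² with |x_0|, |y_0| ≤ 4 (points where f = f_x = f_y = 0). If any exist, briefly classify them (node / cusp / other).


Singular points: {(1, -3)}; classification: cusp.

Compute partial derivatives:
  f_x = -3*x**2 + 6*x + 2*y**2 + 12*y + 15.
  f_y = 4*x*y + 12*x + 3*y**2 + 16*y + 21.
Scan x_0 ∈ {−4, ..., 4}. For each x_0, f_y(x_0, y) is a polynomial in y; find its integer roots y ∈ {−4, ..., 4}, then test f_x and f at those candidates.
  x = -4: f_y(-4, y) = 3*y**2 - 27; vanishes at y ∈ {-3, 3}. (-4, -3): f_x = -75 ≠ 0; (-4, 3): f_x = -3 ≠ 0.
  x = -3: f_y(-3, y) = 3*y**2 + 4*y - 15; vanishes at y ∈ {-3}. (-3, -3): f_x = -48 ≠ 0.
  x = -2: f_y(-2, y) = 3*y**2 + 8*y - 3; vanishes at y ∈ {-3}. (-2, -3): f_x = -27 ≠ 0.
  x = -1: f_y(-1, y) = 3*y**2 + 12*y + 9; vanishes at y ∈ {-3, -1}. (-1, -3): f_x = -12 ≠ 0; (-1, -1): f_x = -4 ≠ 0.
  x = 0: f_y(0, y) = 3*y**2 + 16*y + 21; vanishes at y ∈ {-3}. (0, -3): f_x = -3 ≠ 0.
  x = 1: f_y(1, y) = 3*y**2 + 20*y + 33; vanishes at y ∈ {-3}. (1, -3): f_x = 0, f = 0 — SINGULAR.
  x = 2: f_y(2, y) = 3*y**2 + 24*y + 45; vanishes at y ∈ {-3}. (2, -3): f_x = -3 ≠ 0.
  x = 3: f_y(3, y) = 3*y**2 + 28*y + 57; vanishes at y ∈ {-3}. (3, -3): f_x = -12 ≠ 0.
  x = 4: f_y(4, y) = 3*y**2 + 32*y + 69; vanishes at y ∈ {-3}. (4, -3): f_x = -27 ≠ 0.
Only singular point on the grid: (1, -3).
Classify: substitute x = 1 + u, y = -3 + v and expand: f = -u**3 + 2*u*v**2 + v**3 + v**2.
No constant or linear terms (consistent with a singular point). Quadratic part: v**2. Cubic part: -u**3 + 2*u*v**2 + v**3.
The quadratic part v**2 is a perfect square, so there is a single (double) tangent line v = 0, i.e. y = -3. Restricting the cubic part to that line (v = 0) leaves -u**3 ≠ 0, so f is not divisible by v and the branch is v² ≈ u**3 to lowest order — this is a cusp.
Classification: cusp.


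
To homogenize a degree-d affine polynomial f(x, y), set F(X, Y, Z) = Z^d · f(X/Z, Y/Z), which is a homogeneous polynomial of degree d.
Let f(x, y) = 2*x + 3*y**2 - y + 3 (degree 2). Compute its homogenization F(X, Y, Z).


F(X, Y, Z) = 2*X*Z + 3*Y**2 - Y*Z + 3*Z**2

deg(f) = 2.
Substitute x = X/Z, y = Y/Z into f, then multiply by Z^2.
  monomial 2·x^1·y^0 ↦ 2·X^1·Y^0·Z^1.
  monomial 3·x^0·y^2 ↦ 3·X^0·Y^2·Z^0.
  monomial -1·x^0·y^1 ↦ -1·X^0·Y^1·Z^1.
  monomial 3·x^0·y^0 ↦ 3·X^0·Y^0·Z^2.
Collecting: F(X, Y, Z) = 2*X*Z + 3*Y**2 - Y*Z + 3*Z**2.


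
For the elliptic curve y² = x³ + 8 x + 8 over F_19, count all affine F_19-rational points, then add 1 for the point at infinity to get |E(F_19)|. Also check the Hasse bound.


Affine points = {(1, 6), (1, 13), (4, 3), (4, 16), (6, 5), (6, 14), (9, 7), (9, 12), (10, 9), (10, 10), (15, 8), (15, 11)}; affine count = 12; |E(F_19)| = 13.

Discriminant check: Δ ∝ 4a³ + 27b² = 4·8³ + 27·8² = 4·512 + 27·64 ≡ 14 (mod 19). Nonzero ⇒ E is nonsingular.
For each x ∈ F_19, compute rhs = x³ + 8·x + 8 mod 19, then count y ∈ F_19 with y² ≡ rhs.
  x = 0: rhs = 8, matching y values: none (0 points).
  x = 1: rhs = 17, matching y values: 6, 13 (2 points).
  x = 2: rhs = 13, matching y values: none (0 points).
  x = 3: rhs = 2, matching y values: none (0 points).
  x = 4: rhs = 9, matching y values: 3, 16 (2 points).
  x = 5: rhs = 2, matching y values: none (0 points).
  x = 6: rhs = 6, matching y values: 5, 14 (2 points).
  x = 7: rhs = 8, matching y values: none (0 points).
  x = 8: rhs = 14, matching y values: none (0 points).
  x = 9: rhs = 11, matching y values: 7, 12 (2 points).
  x = 10: rhs = 5, matching y values: 9, 10 (2 points).
  x = 11: rhs = 2, matching y values: none (0 points).
  x = 12: rhs = 8, matching y values: none (0 points).
  x = 13: rhs = 10, matching y values: none (0 points).
  x = 14: rhs = 14, matching y values: none (0 points).
  x = 15: rhs = 7, matching y values: 8, 11 (2 points).
  x = 16: rhs = 14, matching y values: none (0 points).
  x = 17: rhs = 3, matching y values: none (0 points).
  x = 18: rhs = 18, matching y values: none (0 points).
Total affine count: 12.
Full point count |E(F_19)| = 12 + 1 = 13.
Hasse bound: |13 − (19+1)| = |-7| = 7 ≤ 2√19 ≈ 8.7178 ✓.


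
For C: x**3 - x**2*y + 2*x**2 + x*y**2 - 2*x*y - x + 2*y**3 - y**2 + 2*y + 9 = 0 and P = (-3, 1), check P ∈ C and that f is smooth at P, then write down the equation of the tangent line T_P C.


Tangent line at P: 19*x - 3*y + 60 = 0.

Step 1: f(-3, 1) = 0, so P lies on C.
Step 2: partial derivatives
  f_x(x, y) = 3*x**2 - 2*x*y + 4*x + y**2 - 2*y - 1, f_y(x, y) = -x**2 + 2*x*y - 2*x + 6*y**2 - 2*y + 2.
  f_x(P) = 19, f_y(P) = -3 (gradient nonzero, so P is smooth).
Step 3: tangent line at P: 19·(x − -3) + -3·(y − 1) = 0.
Expanding: 19*x - 3*y + 60 = 0.


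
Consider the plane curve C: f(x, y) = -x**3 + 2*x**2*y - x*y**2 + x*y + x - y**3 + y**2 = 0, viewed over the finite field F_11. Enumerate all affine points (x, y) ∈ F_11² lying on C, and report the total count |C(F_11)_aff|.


Affine F_11-points: {(0, 0), (0, 1), (1, 0), (1, 5), (1, 6), (2, 6), (2, 9), (3, 9), (6, 8), (9, 2), (9, 6), (10, 0)}; count = 12.

For each of the 121 pairs (x, y) ∈ F_11², evaluate f(x, y) mod 11. Record the zeros.
  x = 0: [0↦0, 1↦0, 2↦7, 3↦4, 4↦7, 5↦10, 6↦7, 7↦3, 8↦3, 9↦1, 10↦2]  zeros at y ∈ {0, 1}
  x = 1: [0↦0, 1↦2, 2↦9, 3↦4, 4↦3, 5↦0, 6↦0, 7↦8, 8↦7, 9↦2, 10↦9]  zeros at y ∈ {0, 5, 6}
  x = 2: [0↦5, 1↦2, 2↦2, 3↦10, 4↦9, 5↦4, 6↦0, 7↦2, 8↦4, 9↦0, 10↦6]  zeros at y ∈ {6, 9}
  x = 3: [0↦9, 1↦5, 2↦2, 3↦5, 4↦8, 5↦5, 6↦1, 7↦1, 8↦10, 9↦0, 10↦9]  zeros at y ∈ {9}
  x = 4: [0↦6, 1↦5, 2↦3, 3↦5, 4↦5, 5↦8, 6↦8, 7↦10, 8↦8, 9↦7, 10↦1]  zeros at y ∈ ∅
  x = 5: [0↦1, 1↦7, 2↦10, 3↦4, 4↦5, 5↦7, 6↦4, 7↦1, 8↦3, 9↦4, 10↦9]  zeros at y ∈ ∅
  x = 6: [0↦10, 1↦5, 2↦6, 3↦7, 4↦2, 5↦7, 6↦5, 7↦1, 8↦0, 9↦7, 10↦5]  zeros at y ∈ {8}
  x = 7: [0↦5, 1↦4, 2↦7, 3↦8, 4↦1, 5↦2, 6↦5, 7↦4, 8↦4, 9↦10, 10↦5]  zeros at y ∈ ∅
  x = 8: [0↦2, 1↦9, 2↦7, 3↦1, 4↦7, 5↦8, 6↦9, 7↦4, 8↦9, 9↦7, 10↦3]  zeros at y ∈ ∅
  x = 9: [0↦6, 1↦3, 2↦0, 3↦2, 4↦3, 5↦8, 6↦0, 7↦6, 8↦9, 9↦3, 10↦4]  zeros at y ∈ {2, 6}
  x = 10: [0↦0, 1↦2, 2↦2, 3↦5, 4↦5, 5↦7, 6↦5, 7↦4, 8↦9, 9↦3, 10↦2]  zeros at y ∈ {0}
Collecting zeros: affine points = {(0, 0), (0, 1), (1, 0), (1, 5), (1, 6), (2, 6), (2, 9), (3, 9), (6, 8), (9, 2), (9, 6), (10, 0)}.
Total count |C(F_11)_aff| = 12.


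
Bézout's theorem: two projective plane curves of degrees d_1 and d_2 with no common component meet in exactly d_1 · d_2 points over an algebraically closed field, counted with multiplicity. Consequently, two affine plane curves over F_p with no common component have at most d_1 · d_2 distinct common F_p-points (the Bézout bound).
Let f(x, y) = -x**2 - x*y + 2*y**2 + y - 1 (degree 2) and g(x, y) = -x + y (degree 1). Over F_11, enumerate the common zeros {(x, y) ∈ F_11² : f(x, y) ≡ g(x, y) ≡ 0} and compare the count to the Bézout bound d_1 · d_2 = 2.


Common zeros: {(1, 1)}; count = 1; Bézout bound = 2.

deg(f) = 2, deg(g) = 1, so Bézout bound = 2.
Scan x ∈ F_11. For each x, list the y ∈ F_11 with f(x, y) ≡ 0 and those with g(x, y) ≡ 0 (mod 11); the common zeros in that column are the intersection.
  x = 0: f ≡ 0 at y ∈ {6, 10}; g ≡ 0 at y ∈ {0}; common: ∅.
  x = 1: f ≡ 0 at y ∈ {1, 10}; g ≡ 0 at y ∈ {1}; common: {1}.
  x = 2: f ≡ 0 at y ∈ ∅; g ≡ 0 at y ∈ {2}; common: ∅.
  x = 3: f ≡ 0 at y ∈ ∅; g ≡ 0 at y ∈ {3}; common: ∅.
  x = 4: f ≡ 0 at y ∈ ∅; g ≡ 0 at y ∈ {4}; common: ∅.
  x = 5: f ≡ 0 at y ∈ {6, 7}; g ≡ 0 at y ∈ {5}; common: ∅.
  x = 6: f ≡ 0 at y ∈ ∅; g ≡ 0 at y ∈ {6}; common: ∅.
  x = 7: f ≡ 0 at y ∈ ∅; g ≡ 0 at y ∈ {7}; common: ∅.
  x = 8: f ≡ 0 at y ∈ ∅; g ≡ 0 at y ∈ {8}; common: ∅.
  x = 9: f ≡ 0 at y ∈ {1, 3}; g ≡ 0 at y ∈ {9}; common: ∅.
  x = 10: f ≡ 0 at y ∈ {3, 7}; g ≡ 0 at y ∈ {10}; common: ∅.
Collecting: common zeros = {(1, 1)}, so the count is 1.
Comparison with the Bézout bound: 1 ≤ 2 = deg(f)·deg(g), as expected for curves with no common component (the affine F_11-count falls short of the bound because intersections may lie at infinity, over extension fields, or carry multiplicity).


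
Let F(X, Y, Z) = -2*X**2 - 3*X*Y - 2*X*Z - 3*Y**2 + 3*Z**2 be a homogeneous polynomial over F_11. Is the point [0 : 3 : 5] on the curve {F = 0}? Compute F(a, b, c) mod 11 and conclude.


F(0,3,5) ≡ 4 (mod 11); P is NOT on the curve.

Evaluate F(0, 3, 5) term-by-term (mod 11).
  -2*X**2 ↦ -2·0·1·1 = 0
  -3*X*Y ↦ -3·0·3·1 = 0
  -2*X*Z ↦ -2·0·1·5 = 0
  -3*Y**2 ↦ -3·1·9·1 = -27
  3*Z**2 ↦ 3·1·1·25 = 75
Sum: F(0, 3, 5) = (0) + (0) + (0) + (-27) + (75) = 48.
Reducing mod 11: 48 ≡ 4 (mod 11).
Since F(a, b, c) ≡ 4 ≠ 0 (mod 11), P does NOT lie on the curve.


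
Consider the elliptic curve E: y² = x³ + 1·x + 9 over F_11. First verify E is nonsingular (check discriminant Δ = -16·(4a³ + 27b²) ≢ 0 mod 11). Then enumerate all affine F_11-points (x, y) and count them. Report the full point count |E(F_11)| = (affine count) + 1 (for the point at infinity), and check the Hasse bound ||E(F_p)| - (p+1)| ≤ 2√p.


Affine points = {(0, 3), (0, 8), (1, 0), (4, 0), (6, 0), (8, 1), (8, 10)}; affine count = 7; |E(F_11)| = 8.

Discriminant check: Δ ∝ 4a³ + 27b² = 4·1³ + 27·9² = 4·1 + 27·81 ≡ 2 (mod 11). Nonzero ⇒ E is nonsingular.
For each x ∈ F_11, compute rhs = x³ + 1·x + 9 mod 11, then count y ∈ F_11 with y² ≡ rhs.
  x = 0: rhs = 9, matching y values: 3, 8 (2 points).
  x = 1: rhs = 0, matching y values: 0 (1 points).
  x = 2: rhs = 8, matching y values: none (0 points).
  x = 3: rhs = 6, matching y values: none (0 points).
  x = 4: rhs = 0, matching y values: 0 (1 points).
  x = 5: rhs = 7, matching y values: none (0 points).
  x = 6: rhs = 0, matching y values: 0 (1 points).
  x = 7: rhs = 7, matching y values: none (0 points).
  x = 8: rhs = 1, matching y values: 1, 10 (2 points).
  x = 9: rhs = 10, matching y values: none (0 points).
  x = 10: rhs = 7, matching y values: none (0 points).
Total affine count: 7.
Full point count |E(F_11)| = 7 + 1 = 8.
Hasse bound: |8 − (11+1)| = |-4| = 4 ≤ 2√11 ≈ 6.6332 ✓.


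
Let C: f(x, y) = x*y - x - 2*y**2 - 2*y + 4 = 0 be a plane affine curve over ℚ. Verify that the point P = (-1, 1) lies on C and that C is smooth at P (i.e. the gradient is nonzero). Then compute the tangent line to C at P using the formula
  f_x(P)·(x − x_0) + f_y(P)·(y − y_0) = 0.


Tangent line at P: 7 - 7*y = 0.

Step 1: f(-1, 1) = 0, so P lies on C.
Step 2: partial derivatives
  f_x(x, y) = y - 1, f_y(x, y) = x - 4*y - 2.
  f_x(P) = 0, f_y(P) = -7 (gradient nonzero, so P is smooth).
Step 3: tangent line at P: 0·(x − -1) + -7·(y − 1) = 0.
Expanding: 7 - 7*y = 0.


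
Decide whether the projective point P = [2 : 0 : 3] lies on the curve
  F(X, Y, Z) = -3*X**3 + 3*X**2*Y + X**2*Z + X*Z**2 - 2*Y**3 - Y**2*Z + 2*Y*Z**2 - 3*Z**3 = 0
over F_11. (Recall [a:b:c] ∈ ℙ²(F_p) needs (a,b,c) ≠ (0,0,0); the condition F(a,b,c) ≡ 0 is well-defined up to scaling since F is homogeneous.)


F(2,0,3) ≡ 2 (mod 11); P is NOT on the curve.

Evaluate F(2, 0, 3) term-by-term (mod 11).
  -3*X**3 ↦ -3·8·1·1 = -24
  3*X**2*Y ↦ 3·4·0·1 = 0
  X**2*Z ↦ 1·4·1·3 = 12
  X*Z**2 ↦ 1·2·1·9 = 18
  -2*Y**3 ↦ -2·1·0·1 = 0
  -Y**2*Z ↦ -1·1·0·3 = 0
  2*Y*Z**2 ↦ 2·1·0·9 = 0
  -3*Z**3 ↦ -3·1·1·27 = -81
Sum: F(2, 0, 3) = (-24) + (0) + (12) + (18) + (0) + (0) + (0) + (-81) = -75.
Reducing mod 11: -75 ≡ 2 (mod 11).
Since F(a, b, c) ≡ 2 ≠ 0 (mod 11), P does NOT lie on the curve.


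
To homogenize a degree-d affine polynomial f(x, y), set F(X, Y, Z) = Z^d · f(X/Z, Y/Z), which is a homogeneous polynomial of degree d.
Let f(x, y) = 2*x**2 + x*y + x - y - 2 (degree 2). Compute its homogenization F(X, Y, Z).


F(X, Y, Z) = 2*X**2 + X*Y + X*Z - Y*Z - 2*Z**2

deg(f) = 2.
Substitute x = X/Z, y = Y/Z into f, then multiply by Z^2.
  monomial 2·x^2·y^0 ↦ 2·X^2·Y^0·Z^0.
  monomial 1·x^1·y^1 ↦ 1·X^1·Y^1·Z^0.
  monomial 1·x^1·y^0 ↦ 1·X^1·Y^0·Z^1.
  monomial -1·x^0·y^1 ↦ -1·X^0·Y^1·Z^1.
  monomial -2·x^0·y^0 ↦ -2·X^0·Y^0·Z^2.
Collecting: F(X, Y, Z) = 2*X**2 + X*Y + X*Z - Y*Z - 2*Z**2.


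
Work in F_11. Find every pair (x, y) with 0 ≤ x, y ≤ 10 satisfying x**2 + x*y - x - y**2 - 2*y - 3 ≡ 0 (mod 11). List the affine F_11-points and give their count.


Affine F_11-points: {(0, 2), (0, 7), (1, 5), (5, 7), (6, 5), (6, 10), (7, 6), (7, 10), (10, 2), (10, 6)}; count = 10.

For each of the 121 pairs (x, y) ∈ F_11², evaluate f(x, y) mod 11. Record the zeros.
  x = 0: [0↦8, 1↦5, 2↦0, 3↦4, 4↦6, 5↦6, 6↦4, 7↦0, 8↦5, 9↦8, 10↦9]  zeros at y ∈ {2, 7}
  x = 1: [0↦8, 1↦6, 2↦2, 3↦7, 4↦10, 5↦0, 6↦10, 7↦7, 8↦2, 9↦6, 10↦8]  zeros at y ∈ {5}
  x = 2: [0↦10, 1↦9, 2↦6, 3↦1, 4↦5, 5↦7, 6↦7, 7↦5, 8↦1, 9↦6, 10↦9]  zeros at y ∈ ∅
  x = 3: [0↦3, 1↦3, 2↦1, 3↦8, 4↦2, 5↦5, 6↦6, 7↦5, 8↦2, 9↦8, 10↦1]  zeros at y ∈ ∅
  x = 4: [0↦9, 1↦10, 2↦9, 3↦6, 4↦1, 5↦5, 6↦7, 7↦7, 8↦5, 9↦1, 10↦6]  zeros at y ∈ ∅
  x = 5: [0↦6, 1↦8, 2↦8, 3↦6, 4↦2, 5↦7, 6↦10, 7↦0, 8↦10, 9↦7, 10↦2]  zeros at y ∈ {7}
  x = 6: [0↦5, 1↦8, 2↦9, 3↦8, 4↦5, 5↦0, 6↦4, 7↦6, 8↦6, 9↦4, 10↦0]  zeros at y ∈ {5, 10}
  x = 7: [0↦6, 1↦10, 2↦1, 3↦1, 4↦10, 5↦6, 6↦0, 7↦3, 8↦4, 9↦3, 10↦0]  zeros at y ∈ {6, 10}
  x = 8: [0↦9, 1↦3, 2↦6, 3↦7, 4↦6, 5↦3, 6↦9, 7↦2, 8↦4, 9↦4, 10↦2]  zeros at y ∈ ∅
  x = 9: [0↦3, 1↦9, 2↦2, 3↦4, 4↦4, 5↦2, 6↦9, 7↦3, 8↦6, 9↦7, 10↦6]  zeros at y ∈ ∅
  x = 10: [0↦10, 1↦6, 2↦0, 3↦3, 4↦4, 5↦3, 6↦0, 7↦6, 8↦10, 9↦1, 10↦1]  zeros at y ∈ {2, 6}
Collecting zeros: affine points = {(0, 2), (0, 7), (1, 5), (5, 7), (6, 5), (6, 10), (7, 6), (7, 10), (10, 2), (10, 6)}.
Total count |C(F_11)_aff| = 10.


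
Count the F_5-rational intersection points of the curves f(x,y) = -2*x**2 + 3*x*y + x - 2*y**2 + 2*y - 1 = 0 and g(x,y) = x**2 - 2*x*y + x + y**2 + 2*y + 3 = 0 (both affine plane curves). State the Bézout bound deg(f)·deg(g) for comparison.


Common zeros: {(4, 4)}; count = 1; Bézout bound = 4.

deg(f) = 2, deg(g) = 2, so Bézout bound = 4.
Scan x ∈ F_5. For each x, list the y ∈ F_5 with f(x, y) ≡ 0 and those with g(x, y) ≡ 0 (mod 5); the common zeros in that column are the intersection.
  x = 0: f ≡ 0 at y ∈ {2, 4}; g ≡ 0 at y ∈ ∅; common: ∅.
  x = 1: f ≡ 0 at y ∈ {2, 3}; g ≡ 0 at y ∈ {0}; common: ∅.
  x = 2: f ≡ 0 at y ∈ ∅; g ≡ 0 at y ∈ ∅; common: ∅.
  x = 3: f ≡ 0 at y ∈ ∅; g ≡ 0 at y ∈ {0, 4}; common: ∅.
  x = 4: f ≡ 0 at y ∈ {3, 4}; g ≡ 0 at y ∈ {2, 4}; common: {4}.
Collecting: common zeros = {(4, 4)}, so the count is 1.
Comparison with the Bézout bound: 1 ≤ 4 = deg(f)·deg(g), as expected for curves with no common component (the affine F_5-count falls short of the bound because intersections may lie at infinity, over extension fields, or carry multiplicity).


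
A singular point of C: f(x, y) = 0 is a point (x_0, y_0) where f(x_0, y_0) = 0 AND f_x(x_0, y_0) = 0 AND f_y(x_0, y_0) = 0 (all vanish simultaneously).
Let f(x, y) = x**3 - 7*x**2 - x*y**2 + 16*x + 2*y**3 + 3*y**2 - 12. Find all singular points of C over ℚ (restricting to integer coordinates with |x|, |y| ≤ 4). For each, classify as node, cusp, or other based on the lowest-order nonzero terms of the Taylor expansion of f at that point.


Singular points: {(2, 0)}; classification: node.

Compute partial derivatives:
  f_x = 3*x**2 - 14*x - y**2 + 16.
  f_y = -2*x*y + 6*y**2 + 6*y.
Scan x_0 ∈ {−4, ..., 4}. For each x_0, f_y(x_0, y) is a polynomial in y; find its integer roots y ∈ {−4, ..., 4}, then test f_x and f at those candidates.
  x = -4: f_y(-4, y) = 6*y**2 + 14*y; vanishes at y ∈ {0}. (-4, 0): f_x = 120 ≠ 0.
  x = -3: f_y(-3, y) = 6*y**2 + 12*y; vanishes at y ∈ {-2, 0}. (-3, -2): f_x = 81 ≠ 0; (-3, 0): f_x = 85 ≠ 0.
  x = -2: f_y(-2, y) = 6*y**2 + 10*y; vanishes at y ∈ {0}. (-2, 0): f_x = 56 ≠ 0.
  x = -1: f_y(-1, y) = 6*y**2 + 8*y; vanishes at y ∈ {0}. (-1, 0): f_x = 33 ≠ 0.
  x = 0: f_y(0, y) = 6*y**2 + 6*y; vanishes at y ∈ {-1, 0}. (0, -1): f_x = 15 ≠ 0; (0, 0): f_x = 16 ≠ 0.
  x = 1: f_y(1, y) = 6*y**2 + 4*y; vanishes at y ∈ {0}. (1, 0): f_x = 5 ≠ 0.
  x = 2: f_y(2, y) = 6*y**2 + 2*y; vanishes at y ∈ {0}. (2, 0): f_x = 0, f = 0 — SINGULAR.
  x = 3: f_y(3, y) = 6*y**2; vanishes at y ∈ {0}. (3, 0): f_x = 1 ≠ 0.
  x = 4: f_y(4, y) = 6*y**2 - 2*y; vanishes at y ∈ {0}. (4, 0): f_x = 8 ≠ 0.
Only singular point on the grid: (2, 0).
Classify: substitute x = 2 + u, y = 0 + v and expand: f = u**3 - u**2 - u*v**2 + 2*v**3 + v**2.
No constant or linear terms (consistent with a singular point). Quadratic part: -u**2 + v**2. Cubic part: u**3 - u*v**2 + 2*v**3.
The quadratic part v**2 - u**2 = (v − u)(v + u) splits into two distinct linear factors, so there are two distinct tangent lines y − 0 = ±(x − 2) — this is a node (ordinary double point).
Classification: node.
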